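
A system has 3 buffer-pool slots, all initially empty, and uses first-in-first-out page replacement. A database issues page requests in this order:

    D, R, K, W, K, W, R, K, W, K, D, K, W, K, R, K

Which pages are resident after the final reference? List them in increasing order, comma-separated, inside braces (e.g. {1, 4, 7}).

D: fault, frames [D]
R: fault, frames [D, R]
K: fault, frames [D, R, K]
W: fault, evict D, frames [R, K, W]
K: hit
W: hit
R: hit
K: hit
W: hit
K: hit
D: fault, evict R, frames [K, W, D]
K: hit
W: hit
K: hit
R: fault, evict K, frames [W, D, R]
K: fault, evict W, frames [D, R, K]

{D, K, R}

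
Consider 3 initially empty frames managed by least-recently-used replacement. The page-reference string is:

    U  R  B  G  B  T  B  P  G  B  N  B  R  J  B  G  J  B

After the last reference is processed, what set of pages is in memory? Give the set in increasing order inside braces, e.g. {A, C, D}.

{B, G, J}

U -> fault, frames {U}
R -> fault, frames {U,R}
B -> fault, frames {U,R,B}
G -> fault, evict U, frames {R,B,G}
B -> hit
T -> fault, evict R, frames {G,B,T}
B -> hit
P -> fault, evict G, frames {T,B,P}
G -> fault, evict T, frames {B,P,G}
B -> hit
N -> fault, evict P, frames {G,B,N}
B -> hit
R -> fault, evict G, frames {N,B,R}
J -> fault, evict N, frames {B,R,J}
B -> hit
G -> fault, evict R, frames {J,B,G}
J -> hit
B -> hit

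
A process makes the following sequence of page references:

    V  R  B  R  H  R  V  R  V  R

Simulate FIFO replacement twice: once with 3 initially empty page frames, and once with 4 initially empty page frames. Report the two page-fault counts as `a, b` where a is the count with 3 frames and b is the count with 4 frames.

3 frames: F F F . F . F F . . → 6 faults.
4 frames: F F F . F . . . . . → 4 faults.
4 < 6: adding a frame reduced faults, as is typical.

6, 4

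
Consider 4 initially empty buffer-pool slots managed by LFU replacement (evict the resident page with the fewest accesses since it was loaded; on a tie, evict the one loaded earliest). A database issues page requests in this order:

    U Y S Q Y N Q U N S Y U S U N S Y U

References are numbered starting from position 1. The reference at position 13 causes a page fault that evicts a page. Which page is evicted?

U

pos 1: U → fault, frames [U]
pos 2: Y → fault, frames [U, Y]
pos 3: S → fault, frames [U, Y, S]
pos 4: Q → fault, frames [U, Y, S, Q]
pos 5: Y → hit
pos 6: N → fault, evict U, frames [Y, S, Q, N]
pos 7: Q → hit
pos 8: U → fault, evict S, frames [Y, Q, N, U]
pos 9: N → hit
pos 10: S → fault, evict U, frames [Y, Q, N, S]
pos 11: Y → hit
pos 12: U → fault, evict S, frames [Y, Q, N, U]
pos 13: S → fault, evict U, frames [Y, Q, N, S]
At position 13, page U is evicted.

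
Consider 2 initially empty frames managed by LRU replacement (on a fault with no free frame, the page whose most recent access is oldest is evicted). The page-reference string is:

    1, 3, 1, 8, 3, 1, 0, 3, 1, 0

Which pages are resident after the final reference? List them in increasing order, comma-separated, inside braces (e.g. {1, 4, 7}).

{0, 1}

1 -> miss, frames (1)
3 -> miss, frames (1 3)
1 -> hit
8 -> miss, evict 3, frames (1 8)
3 -> miss, evict 1, frames (8 3)
1 -> miss, evict 8, frames (3 1)
0 -> miss, evict 3, frames (1 0)
3 -> miss, evict 1, frames (0 3)
1 -> miss, evict 0, frames (3 1)
0 -> miss, evict 3, frames (1 0)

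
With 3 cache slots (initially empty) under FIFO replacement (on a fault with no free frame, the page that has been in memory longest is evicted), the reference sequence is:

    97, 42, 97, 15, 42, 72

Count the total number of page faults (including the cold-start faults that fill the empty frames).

97: miss, frames {97}
42: miss, frames {97,42}
97: hit
15: miss, frames {97,42,15}
42: hit
72: miss, evict 97, frames {42,15,72}
Page faults: 4.

4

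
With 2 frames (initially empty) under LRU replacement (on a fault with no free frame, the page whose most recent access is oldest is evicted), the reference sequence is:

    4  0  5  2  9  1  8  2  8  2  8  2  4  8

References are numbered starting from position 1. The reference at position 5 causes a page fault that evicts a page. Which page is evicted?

5

pos 1: 4 -> miss, frames {4}
pos 2: 0 -> miss, frames {4,0}
pos 3: 5 -> miss, evict 4, frames {0,5}
pos 4: 2 -> miss, evict 0, frames {5,2}
pos 5: 9 -> miss, evict 5, frames {2,9}
At position 5, page 5 is evicted.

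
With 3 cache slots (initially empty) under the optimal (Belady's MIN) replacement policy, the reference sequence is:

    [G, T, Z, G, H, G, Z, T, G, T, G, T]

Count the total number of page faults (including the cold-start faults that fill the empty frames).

5

G: fault, frames (G)
T: fault, frames (G T)
Z: fault, frames (G T Z)
G: hit
H: fault, evict T, frames (G Z H)
G: hit
Z: hit
T: fault, evict H, frames (G Z T)
G: hit
T: hit
G: hit
T: hit
Page faults: 5.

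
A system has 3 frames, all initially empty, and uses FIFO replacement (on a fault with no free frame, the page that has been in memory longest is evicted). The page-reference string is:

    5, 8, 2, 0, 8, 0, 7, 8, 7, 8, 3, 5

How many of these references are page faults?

5 -> miss, frames (5)
8 -> miss, frames (5 8)
2 -> miss, frames (5 8 2)
0 -> miss, evict 5, frames (8 2 0)
8 -> hit
0 -> hit
7 -> miss, evict 8, frames (2 0 7)
8 -> miss, evict 2, frames (0 7 8)
7 -> hit
8 -> hit
3 -> miss, evict 0, frames (7 8 3)
5 -> miss, evict 7, frames (8 3 5)
Page faults: 8.

8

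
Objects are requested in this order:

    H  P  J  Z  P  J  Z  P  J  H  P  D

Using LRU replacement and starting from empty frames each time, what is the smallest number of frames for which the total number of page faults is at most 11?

3

f=1: 12 faults
f=2: 12 faults
f=3: 6 faults
f=4: 5 faults
f=5: 5 faults
Smallest f with faults ≤ 11 is 3.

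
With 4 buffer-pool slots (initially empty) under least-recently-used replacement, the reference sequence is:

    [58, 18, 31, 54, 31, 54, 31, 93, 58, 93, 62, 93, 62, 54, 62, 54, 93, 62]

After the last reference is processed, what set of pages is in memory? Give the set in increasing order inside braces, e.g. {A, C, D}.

58: fault, frames {58}
18: fault, frames {58,18}
31: fault, frames {58,18,31}
54: fault, frames {58,18,31,54}
31: hit
54: hit
31: hit
93: fault, evict 58, frames {18,54,31,93}
58: fault, evict 18, frames {54,31,93,58}
93: hit
62: fault, evict 54, frames {31,58,93,62}
93: hit
62: hit
54: fault, evict 31, frames {58,93,62,54}
62: hit
54: hit
93: hit
62: hit

{54, 58, 62, 93}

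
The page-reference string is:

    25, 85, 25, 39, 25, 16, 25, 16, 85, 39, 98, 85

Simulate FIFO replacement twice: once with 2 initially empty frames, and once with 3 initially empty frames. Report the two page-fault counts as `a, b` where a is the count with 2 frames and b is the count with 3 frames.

2 frames: F F . F F F . . F F F F → 9 faults.
3 frames: F F . F . F F . F F F . → 8 faults.
8 < 9: adding a frame reduced faults, as is typical.

9, 8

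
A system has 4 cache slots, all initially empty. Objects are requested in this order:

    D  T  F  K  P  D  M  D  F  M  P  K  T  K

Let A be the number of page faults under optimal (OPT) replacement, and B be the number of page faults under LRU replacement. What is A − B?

Under OPT: F F F F F . F . . . . F F . → 8 faults.
Under LRU: F F F F F F F . F . . F F . → 10 faults.
A − B = 8 − 10 = -2.

-2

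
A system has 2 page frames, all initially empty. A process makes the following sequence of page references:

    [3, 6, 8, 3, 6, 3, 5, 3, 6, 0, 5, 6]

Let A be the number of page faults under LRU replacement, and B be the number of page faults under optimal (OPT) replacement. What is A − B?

Under LRU: F F F F F . F . F F F F → 10 faults.
Under OPT: F F F . F . F . F F . F → 8 faults.
A − B = 10 − 8 = 2.

2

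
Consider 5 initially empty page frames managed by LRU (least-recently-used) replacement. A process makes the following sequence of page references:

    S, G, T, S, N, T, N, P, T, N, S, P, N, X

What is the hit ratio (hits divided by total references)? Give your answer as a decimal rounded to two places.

0.57

S → miss, frames {S}
G → miss, frames {S,G}
T → miss, frames {S,G,T}
S → hit
N → miss, frames {G,T,S,N}
T → hit
N → hit
P → miss, frames {G,S,T,N,P}
T → hit
N → hit
S → hit
P → hit
N → hit
X → miss, evict G, frames {T,S,P,N,X}
Hits: 8 of 14 references → 8/14 = 0.5714.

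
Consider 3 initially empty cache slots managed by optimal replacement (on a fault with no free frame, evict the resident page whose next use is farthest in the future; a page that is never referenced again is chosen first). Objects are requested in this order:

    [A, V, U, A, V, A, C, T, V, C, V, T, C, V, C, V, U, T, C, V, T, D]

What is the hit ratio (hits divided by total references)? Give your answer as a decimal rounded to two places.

0.64

A → fault, frames [A]
V → fault, frames [A, V]
U → fault, frames [A, V, U]
A → hit
V → hit
A → hit
C → fault, evict A, frames [V, U, C]
T → fault, evict U, frames [V, C, T]
V → hit
C → hit
V → hit
T → hit
C → hit
V → hit
C → hit
V → hit
U → fault, evict V, frames [C, T, U]
T → hit
C → hit
V → fault, evict U, frames [C, T, V]
T → hit
D → fault, evict V, frames [C, T, D]
Hits: 14 of 22 references → 14/22 = 0.6364.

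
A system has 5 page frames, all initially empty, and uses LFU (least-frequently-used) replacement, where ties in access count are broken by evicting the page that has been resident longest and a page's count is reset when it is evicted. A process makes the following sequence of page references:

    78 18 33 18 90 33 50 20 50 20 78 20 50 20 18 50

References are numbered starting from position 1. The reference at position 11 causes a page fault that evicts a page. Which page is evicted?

pos 1: 78 → miss, frames (78)
pos 2: 18 → miss, frames (78 18)
pos 3: 33 → miss, frames (78 18 33)
pos 4: 18 → hit
pos 5: 90 → miss, frames (78 18 33 90)
pos 6: 33 → hit
pos 7: 50 → miss, frames (78 18 33 90 50)
pos 8: 20 → miss, evict 78, frames (18 33 90 50 20)
pos 9: 50 → hit
pos 10: 20 → hit
pos 11: 78 → miss, evict 90, frames (18 33 50 20 78)
At position 11, page 90 is evicted.

90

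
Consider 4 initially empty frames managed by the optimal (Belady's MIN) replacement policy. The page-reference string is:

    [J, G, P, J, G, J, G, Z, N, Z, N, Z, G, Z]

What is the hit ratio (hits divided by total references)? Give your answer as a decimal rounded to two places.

0.64

J -> miss, frames {J}
G -> miss, frames {J,G}
P -> miss, frames {J,G,P}
J -> hit
G -> hit
J -> hit
G -> hit
Z -> miss, frames {J,G,P,Z}
N -> miss, evict P, frames {J,G,Z,N}
Z -> hit
N -> hit
Z -> hit
G -> hit
Z -> hit
Hits: 9 of 14 references → 9/14 = 0.6429.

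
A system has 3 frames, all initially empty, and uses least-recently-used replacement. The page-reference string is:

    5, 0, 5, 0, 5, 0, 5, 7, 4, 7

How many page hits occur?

5: fault, frames [5]
0: fault, frames [5, 0]
5: hit
0: hit
5: hit
0: hit
5: hit
7: fault, frames [0, 5, 7]
4: fault, evict 0, frames [5, 7, 4]
7: hit
Hits: 6.

6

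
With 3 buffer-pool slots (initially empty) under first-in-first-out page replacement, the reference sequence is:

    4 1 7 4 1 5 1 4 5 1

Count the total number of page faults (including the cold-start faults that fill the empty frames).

6

4 → fault, frames [4]
1 → fault, frames [4, 1]
7 → fault, frames [4, 1, 7]
4 → hit
1 → hit
5 → fault, evict 4, frames [1, 7, 5]
1 → hit
4 → fault, evict 1, frames [7, 5, 4]
5 → hit
1 → fault, evict 7, frames [5, 4, 1]
Page faults: 6.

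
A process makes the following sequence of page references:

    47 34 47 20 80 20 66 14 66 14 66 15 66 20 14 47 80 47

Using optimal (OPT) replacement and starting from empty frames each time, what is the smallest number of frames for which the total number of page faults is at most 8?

f=1: 18 faults
f=2: 11 faults
f=3: 10 faults
f=4: 9 faults
f=5: 8 faults
f=6: 7 faults
f=7: 7 faults
Smallest f with faults ≤ 8 is 5.

5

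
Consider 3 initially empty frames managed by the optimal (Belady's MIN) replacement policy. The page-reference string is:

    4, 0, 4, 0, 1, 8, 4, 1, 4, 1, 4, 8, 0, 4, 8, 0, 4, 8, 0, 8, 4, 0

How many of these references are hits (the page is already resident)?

4: fault, frames (4)
0: fault, frames (4 0)
4: hit
0: hit
1: fault, frames (4 0 1)
8: fault, evict 0, frames (4 1 8)
4: hit
1: hit
4: hit
1: hit
4: hit
8: hit
0: fault, evict 1, frames (4 8 0)
4: hit
8: hit
0: hit
4: hit
8: hit
0: hit
8: hit
4: hit
0: hit
Hits: 17.

17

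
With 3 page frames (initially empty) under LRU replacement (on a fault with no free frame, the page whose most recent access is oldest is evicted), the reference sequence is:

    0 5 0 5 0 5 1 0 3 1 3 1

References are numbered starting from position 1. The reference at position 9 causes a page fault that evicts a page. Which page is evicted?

pos 1: 0 -> miss, frames (0)
pos 2: 5 -> miss, frames (0 5)
pos 3: 0 -> hit
pos 4: 5 -> hit
pos 5: 0 -> hit
pos 6: 5 -> hit
pos 7: 1 -> miss, frames (0 5 1)
pos 8: 0 -> hit
pos 9: 3 -> miss, evict 5, frames (1 0 3)
At position 9, page 5 is evicted.

5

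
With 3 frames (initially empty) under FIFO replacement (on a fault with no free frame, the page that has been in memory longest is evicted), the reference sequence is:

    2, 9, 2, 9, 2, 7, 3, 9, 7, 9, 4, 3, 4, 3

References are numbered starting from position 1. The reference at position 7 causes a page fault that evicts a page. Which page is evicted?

2

pos 1: 2: fault, frames {2}
pos 2: 9: fault, frames {2,9}
pos 3: 2: hit
pos 4: 9: hit
pos 5: 2: hit
pos 6: 7: fault, frames {2,9,7}
pos 7: 3: fault, evict 2, frames {9,7,3}
At position 7, page 2 is evicted.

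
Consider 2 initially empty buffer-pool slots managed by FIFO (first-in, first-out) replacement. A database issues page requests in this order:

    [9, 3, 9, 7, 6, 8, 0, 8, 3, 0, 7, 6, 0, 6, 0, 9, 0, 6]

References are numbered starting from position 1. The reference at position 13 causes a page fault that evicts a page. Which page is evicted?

7

pos 1: 9 -> miss, frames (9)
pos 2: 3 -> miss, frames (9 3)
pos 3: 9 -> hit
pos 4: 7 -> miss, evict 9, frames (3 7)
pos 5: 6 -> miss, evict 3, frames (7 6)
pos 6: 8 -> miss, evict 7, frames (6 8)
pos 7: 0 -> miss, evict 6, frames (8 0)
pos 8: 8 -> hit
pos 9: 3 -> miss, evict 8, frames (0 3)
pos 10: 0 -> hit
pos 11: 7 -> miss, evict 0, frames (3 7)
pos 12: 6 -> miss, evict 3, frames (7 6)
pos 13: 0 -> miss, evict 7, frames (6 0)
At position 13, page 7 is evicted.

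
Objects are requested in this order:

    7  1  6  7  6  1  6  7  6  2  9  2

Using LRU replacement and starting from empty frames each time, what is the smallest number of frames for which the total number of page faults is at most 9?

f=1: 12 faults
f=2: 8 faults
f=3: 5 faults
f=4: 5 faults
f=5: 5 faults
Smallest f with faults ≤ 9 is 2.

2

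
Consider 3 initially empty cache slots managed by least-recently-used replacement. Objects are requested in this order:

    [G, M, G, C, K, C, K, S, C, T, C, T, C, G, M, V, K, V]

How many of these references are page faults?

10

G -> miss, frames {G}
M -> miss, frames {G,M}
G -> hit
C -> miss, frames {M,G,C}
K -> miss, evict M, frames {G,C,K}
C -> hit
K -> hit
S -> miss, evict G, frames {C,K,S}
C -> hit
T -> miss, evict K, frames {S,C,T}
C -> hit
T -> hit
C -> hit
G -> miss, evict S, frames {T,C,G}
M -> miss, evict T, frames {C,G,M}
V -> miss, evict C, frames {G,M,V}
K -> miss, evict G, frames {M,V,K}
V -> hit
Page faults: 10.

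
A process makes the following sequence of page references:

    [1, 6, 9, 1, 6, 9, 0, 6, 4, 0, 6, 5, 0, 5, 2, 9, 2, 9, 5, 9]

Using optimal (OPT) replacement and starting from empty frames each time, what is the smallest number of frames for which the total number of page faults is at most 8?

f=1: 20 faults
f=2: 11 faults
f=3: 8 faults
f=4: 7 faults
f=5: 7 faults
f=6: 7 faults
f=7: 7 faults
Smallest f with faults ≤ 8 is 3.

3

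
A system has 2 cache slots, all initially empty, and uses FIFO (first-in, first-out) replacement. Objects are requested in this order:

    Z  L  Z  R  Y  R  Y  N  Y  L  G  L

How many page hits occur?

5

Z -> miss, frames (Z)
L -> miss, frames (Z L)
Z -> hit
R -> miss, evict Z, frames (L R)
Y -> miss, evict L, frames (R Y)
R -> hit
Y -> hit
N -> miss, evict R, frames (Y N)
Y -> hit
L -> miss, evict Y, frames (N L)
G -> miss, evict N, frames (L G)
L -> hit
Hits: 5.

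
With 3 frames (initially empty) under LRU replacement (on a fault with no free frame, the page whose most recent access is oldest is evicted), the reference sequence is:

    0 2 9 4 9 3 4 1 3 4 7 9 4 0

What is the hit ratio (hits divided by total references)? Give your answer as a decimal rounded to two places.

0.36

0 → miss, frames {0}
2 → miss, frames {0,2}
9 → miss, frames {0,2,9}
4 → miss, evict 0, frames {2,9,4}
9 → hit
3 → miss, evict 2, frames {4,9,3}
4 → hit
1 → miss, evict 9, frames {3,4,1}
3 → hit
4 → hit
7 → miss, evict 1, frames {3,4,7}
9 → miss, evict 3, frames {4,7,9}
4 → hit
0 → miss, evict 7, frames {9,4,0}
Hits: 5 of 14 references → 5/14 = 0.3571.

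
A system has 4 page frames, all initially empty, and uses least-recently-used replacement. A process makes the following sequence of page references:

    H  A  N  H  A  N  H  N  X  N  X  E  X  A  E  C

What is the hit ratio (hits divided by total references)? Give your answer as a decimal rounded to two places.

0.56

H → fault, frames [H]
A → fault, frames [H, A]
N → fault, frames [H, A, N]
H → hit
A → hit
N → hit
H → hit
N → hit
X → fault, frames [A, H, N, X]
N → hit
X → hit
E → fault, evict A, frames [H, N, X, E]
X → hit
A → fault, evict H, frames [N, E, X, A]
E → hit
C → fault, evict N, frames [X, A, E, C]
Hits: 9 of 16 references → 9/16 = 0.5625.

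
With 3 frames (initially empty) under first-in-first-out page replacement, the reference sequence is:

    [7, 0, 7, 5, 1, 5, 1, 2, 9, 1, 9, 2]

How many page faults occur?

7: miss, frames [7]
0: miss, frames [7, 0]
7: hit
5: miss, frames [7, 0, 5]
1: miss, evict 7, frames [0, 5, 1]
5: hit
1: hit
2: miss, evict 0, frames [5, 1, 2]
9: miss, evict 5, frames [1, 2, 9]
1: hit
9: hit
2: hit
Page faults: 6.

6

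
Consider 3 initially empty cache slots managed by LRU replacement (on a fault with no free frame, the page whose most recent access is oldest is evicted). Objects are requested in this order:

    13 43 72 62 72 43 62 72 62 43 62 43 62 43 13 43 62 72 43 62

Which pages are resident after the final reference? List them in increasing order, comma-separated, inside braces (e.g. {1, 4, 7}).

{43, 62, 72}

13: miss, frames {13}
43: miss, frames {13,43}
72: miss, frames {13,43,72}
62: miss, evict 13, frames {43,72,62}
72: hit
43: hit
62: hit
72: hit
62: hit
43: hit
62: hit
43: hit
62: hit
43: hit
13: miss, evict 72, frames {62,43,13}
43: hit
62: hit
72: miss, evict 13, frames {43,62,72}
43: hit
62: hit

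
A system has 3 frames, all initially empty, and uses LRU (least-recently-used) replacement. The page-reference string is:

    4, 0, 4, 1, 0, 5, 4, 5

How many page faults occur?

4 → fault, frames {4}
0 → fault, frames {4,0}
4 → hit
1 → fault, frames {0,4,1}
0 → hit
5 → fault, evict 4, frames {1,0,5}
4 → fault, evict 1, frames {0,5,4}
5 → hit
Page faults: 5.

5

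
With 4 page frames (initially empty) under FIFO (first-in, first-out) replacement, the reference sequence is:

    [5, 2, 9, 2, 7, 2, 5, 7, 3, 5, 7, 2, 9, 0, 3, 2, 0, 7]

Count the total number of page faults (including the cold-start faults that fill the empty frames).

11

5 → miss, frames {5}
2 → miss, frames {5,2}
9 → miss, frames {5,2,9}
2 → hit
7 → miss, frames {5,2,9,7}
2 → hit
5 → hit
7 → hit
3 → miss, evict 5, frames {2,9,7,3}
5 → miss, evict 2, frames {9,7,3,5}
7 → hit
2 → miss, evict 9, frames {7,3,5,2}
9 → miss, evict 7, frames {3,5,2,9}
0 → miss, evict 3, frames {5,2,9,0}
3 → miss, evict 5, frames {2,9,0,3}
2 → hit
0 → hit
7 → miss, evict 2, frames {9,0,3,7}
Page faults: 11.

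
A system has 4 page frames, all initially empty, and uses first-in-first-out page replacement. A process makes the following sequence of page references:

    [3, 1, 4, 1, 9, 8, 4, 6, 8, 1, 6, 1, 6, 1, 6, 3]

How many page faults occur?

3: miss, frames {3}
1: miss, frames {3,1}
4: miss, frames {3,1,4}
1: hit
9: miss, frames {3,1,4,9}
8: miss, evict 3, frames {1,4,9,8}
4: hit
6: miss, evict 1, frames {4,9,8,6}
8: hit
1: miss, evict 4, frames {9,8,6,1}
6: hit
1: hit
6: hit
1: hit
6: hit
3: miss, evict 9, frames {8,6,1,3}
Page faults: 8.

8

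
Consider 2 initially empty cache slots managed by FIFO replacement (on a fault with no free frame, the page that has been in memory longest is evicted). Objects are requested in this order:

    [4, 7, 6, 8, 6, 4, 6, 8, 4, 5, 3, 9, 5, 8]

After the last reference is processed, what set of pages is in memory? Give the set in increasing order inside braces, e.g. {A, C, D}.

{5, 8}

4: miss, frames [4]
7: miss, frames [4, 7]
6: miss, evict 4, frames [7, 6]
8: miss, evict 7, frames [6, 8]
6: hit
4: miss, evict 6, frames [8, 4]
6: miss, evict 8, frames [4, 6]
8: miss, evict 4, frames [6, 8]
4: miss, evict 6, frames [8, 4]
5: miss, evict 8, frames [4, 5]
3: miss, evict 4, frames [5, 3]
9: miss, evict 5, frames [3, 9]
5: miss, evict 3, frames [9, 5]
8: miss, evict 9, frames [5, 8]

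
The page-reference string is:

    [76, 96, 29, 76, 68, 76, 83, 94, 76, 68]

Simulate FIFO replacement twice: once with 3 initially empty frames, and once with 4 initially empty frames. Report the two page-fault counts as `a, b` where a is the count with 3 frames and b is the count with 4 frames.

3 frames: F F F . F F F F . F → 8 faults.
4 frames: F F F . F . F F F . → 7 faults.
7 < 8: adding a frame reduced faults, as is typical.

8, 7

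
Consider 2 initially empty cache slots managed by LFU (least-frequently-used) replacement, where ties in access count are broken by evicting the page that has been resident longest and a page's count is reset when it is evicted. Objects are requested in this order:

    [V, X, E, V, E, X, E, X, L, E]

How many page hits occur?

V: miss, frames (V)
X: miss, frames (V X)
E: miss, evict V, frames (X E)
V: miss, evict X, frames (E V)
E: hit
X: miss, evict V, frames (E X)
E: hit
X: hit
L: miss, evict X, frames (E L)
E: hit
Hits: 4.

4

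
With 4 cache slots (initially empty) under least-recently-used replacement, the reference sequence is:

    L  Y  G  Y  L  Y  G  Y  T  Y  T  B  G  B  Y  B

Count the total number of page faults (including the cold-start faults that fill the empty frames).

5

L → fault, frames [L]
Y → fault, frames [L, Y]
G → fault, frames [L, Y, G]
Y → hit
L → hit
Y → hit
G → hit
Y → hit
T → fault, frames [L, G, Y, T]
Y → hit
T → hit
B → fault, evict L, frames [G, Y, T, B]
G → hit
B → hit
Y → hit
B → hit
Page faults: 5.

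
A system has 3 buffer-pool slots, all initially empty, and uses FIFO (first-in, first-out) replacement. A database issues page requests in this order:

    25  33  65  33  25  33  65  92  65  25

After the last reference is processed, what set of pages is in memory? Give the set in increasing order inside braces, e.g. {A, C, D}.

{25, 65, 92}

25 -> miss, frames {25}
33 -> miss, frames {25,33}
65 -> miss, frames {25,33,65}
33 -> hit
25 -> hit
33 -> hit
65 -> hit
92 -> miss, evict 25, frames {33,65,92}
65 -> hit
25 -> miss, evict 33, frames {65,92,25}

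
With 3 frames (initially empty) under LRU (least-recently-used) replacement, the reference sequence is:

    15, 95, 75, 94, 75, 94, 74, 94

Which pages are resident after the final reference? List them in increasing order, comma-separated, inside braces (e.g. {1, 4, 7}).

15 → fault, frames {15}
95 → fault, frames {15,95}
75 → fault, frames {15,95,75}
94 → fault, evict 15, frames {95,75,94}
75 → hit
94 → hit
74 → fault, evict 95, frames {75,94,74}
94 → hit

{74, 75, 94}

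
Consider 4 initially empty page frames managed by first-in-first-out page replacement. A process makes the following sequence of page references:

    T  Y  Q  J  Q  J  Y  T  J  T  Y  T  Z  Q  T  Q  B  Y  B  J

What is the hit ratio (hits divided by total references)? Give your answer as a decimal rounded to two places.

T: miss, frames {T}
Y: miss, frames {T,Y}
Q: miss, frames {T,Y,Q}
J: miss, frames {T,Y,Q,J}
Q: hit
J: hit
Y: hit
T: hit
J: hit
T: hit
Y: hit
T: hit
Z: miss, evict T, frames {Y,Q,J,Z}
Q: hit
T: miss, evict Y, frames {Q,J,Z,T}
Q: hit
B: miss, evict Q, frames {J,Z,T,B}
Y: miss, evict J, frames {Z,T,B,Y}
B: hit
J: miss, evict Z, frames {T,B,Y,J}
Hits: 11 of 20 references → 11/20 = 0.5500.

0.55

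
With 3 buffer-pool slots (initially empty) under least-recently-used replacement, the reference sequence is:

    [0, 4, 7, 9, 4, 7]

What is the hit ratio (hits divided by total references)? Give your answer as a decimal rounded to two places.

0 → miss, frames {0}
4 → miss, frames {0,4}
7 → miss, frames {0,4,7}
9 → miss, evict 0, frames {4,7,9}
4 → hit
7 → hit
Hits: 2 of 6 references → 2/6 = 0.3333.

0.33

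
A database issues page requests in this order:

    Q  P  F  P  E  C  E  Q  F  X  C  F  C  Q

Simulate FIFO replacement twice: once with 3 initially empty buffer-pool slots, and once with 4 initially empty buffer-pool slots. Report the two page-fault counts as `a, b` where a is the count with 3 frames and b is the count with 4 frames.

3 frames: F F F . F F . F F F F . . F → 10 faults.
4 frames: F F F . F F . F . F . F . . → 8 faults.
8 < 10: adding a frame reduced faults, as is typical.

10, 8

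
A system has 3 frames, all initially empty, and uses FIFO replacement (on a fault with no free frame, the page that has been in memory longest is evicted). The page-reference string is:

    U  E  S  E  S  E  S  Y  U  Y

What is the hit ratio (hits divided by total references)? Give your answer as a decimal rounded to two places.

U → fault, frames (U)
E → fault, frames (U E)
S → fault, frames (U E S)
E → hit
S → hit
E → hit
S → hit
Y → fault, evict U, frames (E S Y)
U → fault, evict E, frames (S Y U)
Y → hit
Hits: 5 of 10 references → 5/10 = 0.5000.

0.50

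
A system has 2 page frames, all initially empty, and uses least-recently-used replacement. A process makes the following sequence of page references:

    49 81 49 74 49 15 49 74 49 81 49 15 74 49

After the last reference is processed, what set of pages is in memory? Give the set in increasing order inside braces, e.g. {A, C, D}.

{49, 74}

49 -> fault, frames [49]
81 -> fault, frames [49, 81]
49 -> hit
74 -> fault, evict 81, frames [49, 74]
49 -> hit
15 -> fault, evict 74, frames [49, 15]
49 -> hit
74 -> fault, evict 15, frames [49, 74]
49 -> hit
81 -> fault, evict 74, frames [49, 81]
49 -> hit
15 -> fault, evict 81, frames [49, 15]
74 -> fault, evict 49, frames [15, 74]
49 -> fault, evict 15, frames [74, 49]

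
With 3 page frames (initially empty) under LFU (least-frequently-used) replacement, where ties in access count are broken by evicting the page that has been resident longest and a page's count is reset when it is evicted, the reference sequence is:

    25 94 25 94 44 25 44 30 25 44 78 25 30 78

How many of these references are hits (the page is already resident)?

25 -> miss, frames {25}
94 -> miss, frames {25,94}
25 -> hit
94 -> hit
44 -> miss, frames {25,94,44}
25 -> hit
44 -> hit
30 -> miss, evict 94, frames {25,44,30}
25 -> hit
44 -> hit
78 -> miss, evict 30, frames {25,44,78}
25 -> hit
30 -> miss, evict 78, frames {25,44,30}
78 -> miss, evict 30, frames {25,44,78}
Hits: 7.

7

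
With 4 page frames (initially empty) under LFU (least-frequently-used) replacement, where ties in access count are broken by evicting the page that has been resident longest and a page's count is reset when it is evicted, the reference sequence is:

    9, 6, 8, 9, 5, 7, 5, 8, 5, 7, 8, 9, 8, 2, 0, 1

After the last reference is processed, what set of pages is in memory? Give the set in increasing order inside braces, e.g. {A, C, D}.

{1, 5, 8, 9}

9 → miss, frames (9)
6 → miss, frames (9 6)
8 → miss, frames (9 6 8)
9 → hit
5 → miss, frames (9 6 8 5)
7 → miss, evict 6, frames (9 8 5 7)
5 → hit
8 → hit
5 → hit
7 → hit
8 → hit
9 → hit
8 → hit
2 → miss, evict 7, frames (9 8 5 2)
0 → miss, evict 2, frames (9 8 5 0)
1 → miss, evict 0, frames (9 8 5 1)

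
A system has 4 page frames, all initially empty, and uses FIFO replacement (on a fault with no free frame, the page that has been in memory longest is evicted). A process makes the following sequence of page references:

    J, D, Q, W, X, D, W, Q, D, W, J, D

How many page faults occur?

7

J -> fault, frames [J]
D -> fault, frames [J, D]
Q -> fault, frames [J, D, Q]
W -> fault, frames [J, D, Q, W]
X -> fault, evict J, frames [D, Q, W, X]
D -> hit
W -> hit
Q -> hit
D -> hit
W -> hit
J -> fault, evict D, frames [Q, W, X, J]
D -> fault, evict Q, frames [W, X, J, D]
Page faults: 7.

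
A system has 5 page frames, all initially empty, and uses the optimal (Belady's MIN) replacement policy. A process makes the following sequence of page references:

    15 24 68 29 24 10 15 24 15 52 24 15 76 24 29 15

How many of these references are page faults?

7

15 -> fault, frames [15]
24 -> fault, frames [15, 24]
68 -> fault, frames [15, 24, 68]
29 -> fault, frames [15, 24, 68, 29]
24 -> hit
10 -> fault, frames [15, 24, 68, 29, 10]
15 -> hit
24 -> hit
15 -> hit
52 -> fault, evict 10, frames [15, 24, 68, 29, 52]
24 -> hit
15 -> hit
76 -> fault, evict 52, frames [15, 24, 68, 29, 76]
24 -> hit
29 -> hit
15 -> hit
Page faults: 7.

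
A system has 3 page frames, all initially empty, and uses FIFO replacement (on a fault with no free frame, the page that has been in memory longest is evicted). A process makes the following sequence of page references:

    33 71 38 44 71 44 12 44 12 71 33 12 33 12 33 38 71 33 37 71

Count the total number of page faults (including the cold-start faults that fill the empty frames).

33 -> fault, frames (33)
71 -> fault, frames (33 71)
38 -> fault, frames (33 71 38)
44 -> fault, evict 33, frames (71 38 44)
71 -> hit
44 -> hit
12 -> fault, evict 71, frames (38 44 12)
44 -> hit
12 -> hit
71 -> fault, evict 38, frames (44 12 71)
33 -> fault, evict 44, frames (12 71 33)
12 -> hit
33 -> hit
12 -> hit
33 -> hit
38 -> fault, evict 12, frames (71 33 38)
71 -> hit
33 -> hit
37 -> fault, evict 71, frames (33 38 37)
71 -> fault, evict 33, frames (38 37 71)
Page faults: 10.

10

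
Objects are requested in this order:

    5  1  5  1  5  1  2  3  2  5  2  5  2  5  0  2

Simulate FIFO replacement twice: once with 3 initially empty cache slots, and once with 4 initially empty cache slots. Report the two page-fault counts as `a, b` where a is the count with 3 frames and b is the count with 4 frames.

3 frames: F F . . . . F F . F . . . . F F → 7 faults.
4 frames: F F . . . . F F . . . . . . F . → 5 faults.
5 < 7: adding a frame reduced faults, as is typical.

7, 5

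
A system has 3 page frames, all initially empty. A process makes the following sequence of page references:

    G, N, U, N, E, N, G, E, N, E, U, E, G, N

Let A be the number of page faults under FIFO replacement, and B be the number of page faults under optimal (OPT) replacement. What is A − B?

Under FIFO: F F F . F . F . F . F F F F → 10 faults.
Under OPT: F F F . F . . . . . F . . F → 6 faults.
A − B = 10 − 6 = 4.

4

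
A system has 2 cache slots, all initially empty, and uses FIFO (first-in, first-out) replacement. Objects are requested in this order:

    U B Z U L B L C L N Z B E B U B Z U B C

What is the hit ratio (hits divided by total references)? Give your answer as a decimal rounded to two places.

U: fault, frames {U}
B: fault, frames {U,B}
Z: fault, evict U, frames {B,Z}
U: fault, evict B, frames {Z,U}
L: fault, evict Z, frames {U,L}
B: fault, evict U, frames {L,B}
L: hit
C: fault, evict L, frames {B,C}
L: fault, evict B, frames {C,L}
N: fault, evict C, frames {L,N}
Z: fault, evict L, frames {N,Z}
B: fault, evict N, frames {Z,B}
E: fault, evict Z, frames {B,E}
B: hit
U: fault, evict B, frames {E,U}
B: fault, evict E, frames {U,B}
Z: fault, evict U, frames {B,Z}
U: fault, evict B, frames {Z,U}
B: fault, evict Z, frames {U,B}
C: fault, evict U, frames {B,C}
Hits: 2 of 20 references → 2/20 = 0.1000.

0.10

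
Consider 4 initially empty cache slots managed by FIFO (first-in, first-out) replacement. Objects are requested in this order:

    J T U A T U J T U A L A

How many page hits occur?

J -> fault, frames [J]
T -> fault, frames [J, T]
U -> fault, frames [J, T, U]
A -> fault, frames [J, T, U, A]
T -> hit
U -> hit
J -> hit
T -> hit
U -> hit
A -> hit
L -> fault, evict J, frames [T, U, A, L]
A -> hit
Hits: 7.

7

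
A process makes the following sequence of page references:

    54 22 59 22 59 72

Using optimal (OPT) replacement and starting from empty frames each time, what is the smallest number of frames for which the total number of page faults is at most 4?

f=1: 6 faults
f=2: 4 faults
f=3: 4 faults
f=4: 4 faults
Smallest f with faults ≤ 4 is 2.

2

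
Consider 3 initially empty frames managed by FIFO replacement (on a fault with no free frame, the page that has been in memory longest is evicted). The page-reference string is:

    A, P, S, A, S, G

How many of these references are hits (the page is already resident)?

2

A → miss, frames {A}
P → miss, frames {A,P}
S → miss, frames {A,P,S}
A → hit
S → hit
G → miss, evict A, frames {P,S,G}
Hits: 2.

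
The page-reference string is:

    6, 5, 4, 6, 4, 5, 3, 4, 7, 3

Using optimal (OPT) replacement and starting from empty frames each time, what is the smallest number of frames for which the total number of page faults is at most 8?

f=1: 10 faults
f=2: 6 faults
f=3: 5 faults
f=4: 5 faults
f=5: 5 faults
Smallest f with faults ≤ 8 is 2.

2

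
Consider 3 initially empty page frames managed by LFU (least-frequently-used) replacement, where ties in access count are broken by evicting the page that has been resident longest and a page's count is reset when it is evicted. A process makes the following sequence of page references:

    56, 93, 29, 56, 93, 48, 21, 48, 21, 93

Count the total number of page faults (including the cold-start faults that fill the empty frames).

56 -> miss, frames [56]
93 -> miss, frames [56, 93]
29 -> miss, frames [56, 93, 29]
56 -> hit
93 -> hit
48 -> miss, evict 29, frames [56, 93, 48]
21 -> miss, evict 48, frames [56, 93, 21]
48 -> miss, evict 21, frames [56, 93, 48]
21 -> miss, evict 48, frames [56, 93, 21]
93 -> hit
Page faults: 7.

7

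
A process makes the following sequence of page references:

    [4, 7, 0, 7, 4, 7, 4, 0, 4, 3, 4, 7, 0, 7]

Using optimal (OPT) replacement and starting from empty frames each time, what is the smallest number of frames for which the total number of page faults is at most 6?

f=1: 14 faults
f=2: 8 faults
f=3: 5 faults
f=4: 4 faults
Smallest f with faults ≤ 6 is 3.

3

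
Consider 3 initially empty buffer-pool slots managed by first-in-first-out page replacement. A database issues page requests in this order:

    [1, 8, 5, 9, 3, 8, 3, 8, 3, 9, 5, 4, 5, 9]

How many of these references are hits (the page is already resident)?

5

1: fault, frames (1)
8: fault, frames (1 8)
5: fault, frames (1 8 5)
9: fault, evict 1, frames (8 5 9)
3: fault, evict 8, frames (5 9 3)
8: fault, evict 5, frames (9 3 8)
3: hit
8: hit
3: hit
9: hit
5: fault, evict 9, frames (3 8 5)
4: fault, evict 3, frames (8 5 4)
5: hit
9: fault, evict 8, frames (5 4 9)
Hits: 5.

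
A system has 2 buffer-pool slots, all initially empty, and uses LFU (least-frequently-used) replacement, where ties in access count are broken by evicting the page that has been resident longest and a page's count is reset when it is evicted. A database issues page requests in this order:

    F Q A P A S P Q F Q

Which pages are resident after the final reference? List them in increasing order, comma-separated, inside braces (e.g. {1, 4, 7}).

{A, Q}

F → fault, frames {F}
Q → fault, frames {F,Q}
A → fault, evict F, frames {Q,A}
P → fault, evict Q, frames {A,P}
A → hit
S → fault, evict P, frames {A,S}
P → fault, evict S, frames {A,P}
Q → fault, evict P, frames {A,Q}
F → fault, evict Q, frames {A,F}
Q → fault, evict F, frames {A,Q}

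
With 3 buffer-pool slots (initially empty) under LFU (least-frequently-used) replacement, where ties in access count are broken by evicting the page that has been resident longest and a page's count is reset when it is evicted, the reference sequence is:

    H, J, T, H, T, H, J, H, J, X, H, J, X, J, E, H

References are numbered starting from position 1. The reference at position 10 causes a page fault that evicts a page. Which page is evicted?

pos 1: H -> fault, frames (H)
pos 2: J -> fault, frames (H J)
pos 3: T -> fault, frames (H J T)
pos 4: H -> hit
pos 5: T -> hit
pos 6: H -> hit
pos 7: J -> hit
pos 8: H -> hit
pos 9: J -> hit
pos 10: X -> fault, evict T, frames (H J X)
At position 10, page T is evicted.

T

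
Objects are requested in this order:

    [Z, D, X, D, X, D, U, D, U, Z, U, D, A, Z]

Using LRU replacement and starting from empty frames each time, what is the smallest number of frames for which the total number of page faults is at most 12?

f=1: 14 faults
f=2: 8 faults
f=3: 7 faults
f=4: 5 faults
f=5: 5 faults
Smallest f with faults ≤ 12 is 2.

2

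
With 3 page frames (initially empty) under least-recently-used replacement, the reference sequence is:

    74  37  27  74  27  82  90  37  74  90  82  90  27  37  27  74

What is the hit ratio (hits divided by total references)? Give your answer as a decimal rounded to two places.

74: miss, frames [74]
37: miss, frames [74, 37]
27: miss, frames [74, 37, 27]
74: hit
27: hit
82: miss, evict 37, frames [74, 27, 82]
90: miss, evict 74, frames [27, 82, 90]
37: miss, evict 27, frames [82, 90, 37]
74: miss, evict 82, frames [90, 37, 74]
90: hit
82: miss, evict 37, frames [74, 90, 82]
90: hit
27: miss, evict 74, frames [82, 90, 27]
37: miss, evict 82, frames [90, 27, 37]
27: hit
74: miss, evict 90, frames [37, 27, 74]
Hits: 5 of 16 references → 5/16 = 0.3125.

0.31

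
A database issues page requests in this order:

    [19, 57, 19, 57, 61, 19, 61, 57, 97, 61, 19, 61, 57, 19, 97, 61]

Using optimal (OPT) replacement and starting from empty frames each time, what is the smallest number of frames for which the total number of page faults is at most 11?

f=1: 16 faults
f=2: 9 faults
f=3: 6 faults
f=4: 4 faults
Smallest f with faults ≤ 11 is 2.

2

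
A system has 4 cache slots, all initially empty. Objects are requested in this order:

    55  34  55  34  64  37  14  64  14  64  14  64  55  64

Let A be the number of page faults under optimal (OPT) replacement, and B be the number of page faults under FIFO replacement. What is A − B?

Under OPT: F F . . F F F . . . . . . . → 5 faults.
Under FIFO: F F . . F F F . . . . . F . → 6 faults.
A − B = 5 − 6 = -1.

-1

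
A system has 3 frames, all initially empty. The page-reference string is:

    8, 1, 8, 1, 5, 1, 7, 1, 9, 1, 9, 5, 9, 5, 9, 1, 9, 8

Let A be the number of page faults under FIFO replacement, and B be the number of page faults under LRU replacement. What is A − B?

1

Under FIFO: F F . . F . F . F F . F . . . . . F → 8 faults.
Under LRU: F F . . F . F . F . . F . . . . . F → 7 faults.
A − B = 8 − 7 = 1.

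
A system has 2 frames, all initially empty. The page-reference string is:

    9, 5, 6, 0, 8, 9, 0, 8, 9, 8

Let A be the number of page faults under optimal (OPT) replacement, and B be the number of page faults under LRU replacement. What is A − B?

-2

Under OPT: F F F F F . F . F . → 7 faults.
Under LRU: F F F F F F F F F . → 9 faults.
A − B = 7 − 9 = -2.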